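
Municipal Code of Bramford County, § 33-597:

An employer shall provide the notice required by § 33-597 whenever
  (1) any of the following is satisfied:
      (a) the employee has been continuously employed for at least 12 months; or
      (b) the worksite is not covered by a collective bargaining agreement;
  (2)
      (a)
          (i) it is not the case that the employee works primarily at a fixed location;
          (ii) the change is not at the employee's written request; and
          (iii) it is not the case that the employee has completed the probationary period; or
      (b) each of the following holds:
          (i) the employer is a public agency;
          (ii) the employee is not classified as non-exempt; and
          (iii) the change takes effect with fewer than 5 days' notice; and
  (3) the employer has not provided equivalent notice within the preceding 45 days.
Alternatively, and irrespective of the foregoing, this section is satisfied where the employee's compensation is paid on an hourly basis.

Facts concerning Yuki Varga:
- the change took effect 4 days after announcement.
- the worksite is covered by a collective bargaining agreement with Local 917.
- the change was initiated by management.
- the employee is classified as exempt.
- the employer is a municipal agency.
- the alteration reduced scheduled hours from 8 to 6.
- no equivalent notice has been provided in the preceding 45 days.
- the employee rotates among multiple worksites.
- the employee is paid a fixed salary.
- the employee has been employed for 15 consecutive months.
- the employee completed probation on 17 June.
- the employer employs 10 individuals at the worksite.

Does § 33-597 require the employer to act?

Yes — required.

(a) tenure ≥ 12 mo. — satisfied.
(b) no CBA — not satisfied.
So (1) is satisfied (T OR F).
(i) not (fixed location) — met.
(ii) not employee-requested — holds.
(iii) not (past probation) — fails.
(a): T AND T AND F → false.
(i) public agency — holds.
(ii) not (non-exempt) — holds.
(iii) < 5 days' notice — met.
(b) = T AND T AND T = true.
(2) = F OR T = true.
(3) no recent notice — holds.
Overall = T AND T AND T = true.
Exception (hourly-paid) — not satisfied.
Result: main true OR exception false → true.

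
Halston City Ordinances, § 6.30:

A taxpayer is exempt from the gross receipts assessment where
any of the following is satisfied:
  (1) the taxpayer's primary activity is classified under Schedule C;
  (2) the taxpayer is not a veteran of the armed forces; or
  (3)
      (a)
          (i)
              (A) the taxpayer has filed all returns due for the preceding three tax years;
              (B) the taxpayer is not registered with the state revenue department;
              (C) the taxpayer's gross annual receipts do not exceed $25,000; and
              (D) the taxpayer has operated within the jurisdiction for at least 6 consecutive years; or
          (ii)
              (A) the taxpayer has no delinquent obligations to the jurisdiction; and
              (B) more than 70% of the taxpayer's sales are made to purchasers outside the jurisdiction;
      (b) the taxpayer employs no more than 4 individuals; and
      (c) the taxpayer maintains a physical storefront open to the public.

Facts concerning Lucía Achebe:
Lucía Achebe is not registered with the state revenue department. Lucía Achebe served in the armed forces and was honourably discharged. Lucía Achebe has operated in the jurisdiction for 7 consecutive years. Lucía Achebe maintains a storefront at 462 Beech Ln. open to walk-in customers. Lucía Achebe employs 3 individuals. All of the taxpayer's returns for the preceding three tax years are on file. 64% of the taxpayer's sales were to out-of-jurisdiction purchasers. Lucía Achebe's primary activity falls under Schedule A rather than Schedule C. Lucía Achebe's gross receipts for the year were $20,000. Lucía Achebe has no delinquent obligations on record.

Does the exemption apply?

(1) Schedule C activity — fails.
(2) not (veteran) — not satisfied.
(A) returns current — met.
(B) not (state-registered) — holds.
(C) receipts ≤ $25,000 — holds.
(D) ≥ 6 yrs in jurisdiction — holds.
(i) = T AND T AND T AND T = true.
(A) no delinquency — satisfied.
(B) >70% out-of-jur. sales — fails.
So (ii) is not satisfied (T AND F).
(a): T OR F → true.
(b) ≤ 4 employees — holds.
(c) has storefront — met.
So (3) is satisfied (T AND T AND T).
Overall = F OR F OR T = true.

Yes — exempt.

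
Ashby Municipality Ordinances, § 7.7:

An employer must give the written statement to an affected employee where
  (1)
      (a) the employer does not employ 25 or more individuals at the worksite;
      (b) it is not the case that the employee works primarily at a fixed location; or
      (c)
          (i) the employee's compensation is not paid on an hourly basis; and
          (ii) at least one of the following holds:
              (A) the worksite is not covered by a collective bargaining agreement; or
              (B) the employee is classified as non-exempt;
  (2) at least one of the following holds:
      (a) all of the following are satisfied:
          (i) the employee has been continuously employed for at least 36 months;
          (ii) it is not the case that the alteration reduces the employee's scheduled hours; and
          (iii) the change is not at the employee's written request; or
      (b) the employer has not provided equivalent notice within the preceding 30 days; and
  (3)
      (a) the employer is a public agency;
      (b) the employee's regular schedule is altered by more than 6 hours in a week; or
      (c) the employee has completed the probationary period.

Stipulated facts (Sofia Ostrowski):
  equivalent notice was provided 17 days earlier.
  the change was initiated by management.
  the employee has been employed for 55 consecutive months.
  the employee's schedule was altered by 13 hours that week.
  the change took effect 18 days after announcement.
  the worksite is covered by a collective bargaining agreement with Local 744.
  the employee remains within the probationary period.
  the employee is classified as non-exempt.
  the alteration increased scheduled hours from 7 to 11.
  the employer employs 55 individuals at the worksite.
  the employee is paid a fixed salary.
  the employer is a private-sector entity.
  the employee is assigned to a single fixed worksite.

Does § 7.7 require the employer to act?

(a) not (≥ 25 at site) — fails.
(b) not (fixed location) — not met.
(i) not (hourly-paid) — holds.
(A) no CBA — not met.
(B) non-exempt — satisfied.
(ii) = F OR T = true.
(c): T AND T → true.
(1): F OR F OR T → true.
(i) tenure ≥ 36 mo. — holds.
(ii) not (hours reduced) — met.
(iii) not employee-requested — met.
So (a) is satisfied (T AND T AND T).
(b) no recent notice — not met.
(2): T OR F → true.
(a) public agency — not satisfied.
(b) schedule shift > 6h — satisfied.
(c) past probation — not met.
(3) = F OR T OR F = true.
Overall = T AND T AND T = true.

Yes — required.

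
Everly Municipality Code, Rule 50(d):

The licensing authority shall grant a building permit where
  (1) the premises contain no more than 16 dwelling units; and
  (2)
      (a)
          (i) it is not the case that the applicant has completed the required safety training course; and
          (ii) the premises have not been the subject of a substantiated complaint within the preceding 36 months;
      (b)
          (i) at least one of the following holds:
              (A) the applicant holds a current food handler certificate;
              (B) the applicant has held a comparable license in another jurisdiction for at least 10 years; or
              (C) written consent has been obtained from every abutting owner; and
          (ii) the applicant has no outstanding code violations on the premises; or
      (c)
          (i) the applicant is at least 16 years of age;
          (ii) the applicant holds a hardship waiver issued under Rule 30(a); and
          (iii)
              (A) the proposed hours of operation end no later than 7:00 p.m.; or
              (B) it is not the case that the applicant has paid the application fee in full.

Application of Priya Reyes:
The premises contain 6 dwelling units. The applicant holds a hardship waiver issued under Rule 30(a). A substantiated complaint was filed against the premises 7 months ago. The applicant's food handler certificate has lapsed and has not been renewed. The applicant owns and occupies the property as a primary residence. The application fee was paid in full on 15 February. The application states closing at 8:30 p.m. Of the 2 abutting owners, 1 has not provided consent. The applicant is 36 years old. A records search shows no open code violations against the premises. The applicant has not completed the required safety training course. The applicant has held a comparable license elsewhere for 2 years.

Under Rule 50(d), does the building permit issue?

(1) ≤ 16 units — met.
(i) not (safety training) — holds.
(ii) no complaint in 36 mo. — fails.
(a) = T AND F = false.
(A) food handler cert. — fails.
(B) prior license ≥ 10 yr — fails.
(C) all abutters consent — not met.
(i): F OR F OR F → false.
(ii) no code violations — met.
So (b) is not satisfied (F AND T).
(i) age ≥ 16 — satisfied.
(ii) hardship waiver — holds.
(A) closes by 7 p.m. — not satisfied.
(B) not (fee paid) — not met.
(iii) = F OR F = false.
So (c) is not satisfied (T AND T AND F).
(2) = F OR F OR F = false.
Overall = T AND F = false.

No — denied.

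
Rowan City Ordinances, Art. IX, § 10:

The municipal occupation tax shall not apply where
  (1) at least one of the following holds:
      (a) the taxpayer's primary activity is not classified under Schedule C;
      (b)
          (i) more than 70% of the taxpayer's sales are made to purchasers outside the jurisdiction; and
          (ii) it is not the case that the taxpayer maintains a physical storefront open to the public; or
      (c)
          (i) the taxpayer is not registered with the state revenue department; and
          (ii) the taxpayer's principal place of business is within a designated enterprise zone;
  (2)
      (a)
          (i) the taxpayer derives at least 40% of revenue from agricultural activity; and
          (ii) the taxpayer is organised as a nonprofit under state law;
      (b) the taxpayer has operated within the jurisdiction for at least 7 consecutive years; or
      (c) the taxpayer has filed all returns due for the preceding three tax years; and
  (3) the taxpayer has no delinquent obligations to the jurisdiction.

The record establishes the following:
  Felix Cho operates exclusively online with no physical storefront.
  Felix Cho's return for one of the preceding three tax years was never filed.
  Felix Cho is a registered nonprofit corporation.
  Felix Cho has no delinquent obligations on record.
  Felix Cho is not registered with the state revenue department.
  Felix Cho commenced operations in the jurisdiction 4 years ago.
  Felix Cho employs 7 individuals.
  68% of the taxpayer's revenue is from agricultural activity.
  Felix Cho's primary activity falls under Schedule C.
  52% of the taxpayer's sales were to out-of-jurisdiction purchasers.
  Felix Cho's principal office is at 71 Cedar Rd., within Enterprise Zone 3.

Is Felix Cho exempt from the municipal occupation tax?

Yes — exempt.

(a) not (Schedule C activity) — fails.
(i) >70% out-of-jur. sales — fails.
(ii) not (has storefront) — holds.
So (b) is not satisfied (F AND T).
(i) not (state-registered) — met.
(ii) in enterprise zone — met.
(c): T AND T → true.
(1) = F OR F OR T = true.
(i) ≥40% agricultural — satisfied.
(ii) nonprofit — satisfied.
(a): T AND T → true.
(b) ≥ 7 yrs in jurisdiction — fails.
(c) returns current — fails.
(2) = T OR F OR F = true.
(3) no delinquency — met.
Overall: T AND T AND T → true.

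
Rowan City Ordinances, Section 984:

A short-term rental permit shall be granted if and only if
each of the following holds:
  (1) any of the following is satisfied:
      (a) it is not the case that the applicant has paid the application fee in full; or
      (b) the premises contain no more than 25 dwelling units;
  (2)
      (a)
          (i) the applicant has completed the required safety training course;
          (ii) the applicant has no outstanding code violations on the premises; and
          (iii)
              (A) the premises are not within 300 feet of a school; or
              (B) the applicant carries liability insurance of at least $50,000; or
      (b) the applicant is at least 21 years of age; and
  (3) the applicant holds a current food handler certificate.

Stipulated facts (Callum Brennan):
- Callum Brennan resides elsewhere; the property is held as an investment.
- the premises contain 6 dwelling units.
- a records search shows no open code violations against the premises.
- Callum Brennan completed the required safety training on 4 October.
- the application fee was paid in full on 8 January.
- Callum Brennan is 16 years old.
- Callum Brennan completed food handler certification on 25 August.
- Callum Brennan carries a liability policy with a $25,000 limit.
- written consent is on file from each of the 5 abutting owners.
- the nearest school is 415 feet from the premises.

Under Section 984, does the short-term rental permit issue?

(a) not (fee paid) — not satisfied.
(b) ≤ 25 units — satisfied.
(1): F OR T → true.
(i) safety training — holds.
(ii) no code violations — holds.
(A) ≥300 ft from school — holds.
(B) insurance ≥ $50,000 — fails.
(iii): T OR F → true.
(a): T AND T AND T → true.
(b) age ≥ 21 — not satisfied.
(2): T OR F → true.
(3) food handler cert. — holds.
Overall = T AND T AND T = true.

Yes — granted.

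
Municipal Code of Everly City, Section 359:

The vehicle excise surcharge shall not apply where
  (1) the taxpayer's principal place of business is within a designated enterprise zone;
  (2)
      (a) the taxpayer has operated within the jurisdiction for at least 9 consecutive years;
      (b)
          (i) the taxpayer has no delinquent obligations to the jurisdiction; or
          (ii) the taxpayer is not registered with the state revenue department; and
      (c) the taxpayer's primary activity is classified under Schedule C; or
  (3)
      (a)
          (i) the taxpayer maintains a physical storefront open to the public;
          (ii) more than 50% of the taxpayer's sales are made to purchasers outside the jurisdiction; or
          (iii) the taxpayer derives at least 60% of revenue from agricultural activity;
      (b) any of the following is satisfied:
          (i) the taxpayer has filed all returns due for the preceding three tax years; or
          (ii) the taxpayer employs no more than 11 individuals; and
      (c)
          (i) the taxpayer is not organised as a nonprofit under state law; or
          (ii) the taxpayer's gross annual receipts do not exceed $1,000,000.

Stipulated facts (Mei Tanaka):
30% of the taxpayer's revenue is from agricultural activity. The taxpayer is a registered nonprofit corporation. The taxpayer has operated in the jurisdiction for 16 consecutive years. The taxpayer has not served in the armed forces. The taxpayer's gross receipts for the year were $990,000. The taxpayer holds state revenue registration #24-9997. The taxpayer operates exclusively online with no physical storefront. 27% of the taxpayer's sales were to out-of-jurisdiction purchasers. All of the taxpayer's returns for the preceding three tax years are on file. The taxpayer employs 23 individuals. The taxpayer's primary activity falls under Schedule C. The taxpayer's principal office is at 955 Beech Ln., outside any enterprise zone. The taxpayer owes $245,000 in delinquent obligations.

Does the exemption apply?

No — not exempt.

(1) in enterprise zone — fails.
(a) ≥ 9 yrs in jurisdiction — satisfied.
(i) no delinquency — not met.
(ii) not (state-registered) — fails.
(b): F OR F → false.
(c) Schedule C activity — holds.
(2): T AND F AND T → false.
(i) has storefront — not met.
(ii) >50% out-of-jur. sales — fails.
(iii) ≥60% agricultural — not met.
(a): F OR F OR F → false.
(i) returns current — holds.
(ii) ≤ 11 employees — not met.
(b): T OR F → true.
(i) not (nonprofit) — not satisfied.
(ii) receipts ≤ $1,000,000 — met.
(c) = F OR T = true.
(3): F AND T AND T → false.
Overall = F OR F OR F = false.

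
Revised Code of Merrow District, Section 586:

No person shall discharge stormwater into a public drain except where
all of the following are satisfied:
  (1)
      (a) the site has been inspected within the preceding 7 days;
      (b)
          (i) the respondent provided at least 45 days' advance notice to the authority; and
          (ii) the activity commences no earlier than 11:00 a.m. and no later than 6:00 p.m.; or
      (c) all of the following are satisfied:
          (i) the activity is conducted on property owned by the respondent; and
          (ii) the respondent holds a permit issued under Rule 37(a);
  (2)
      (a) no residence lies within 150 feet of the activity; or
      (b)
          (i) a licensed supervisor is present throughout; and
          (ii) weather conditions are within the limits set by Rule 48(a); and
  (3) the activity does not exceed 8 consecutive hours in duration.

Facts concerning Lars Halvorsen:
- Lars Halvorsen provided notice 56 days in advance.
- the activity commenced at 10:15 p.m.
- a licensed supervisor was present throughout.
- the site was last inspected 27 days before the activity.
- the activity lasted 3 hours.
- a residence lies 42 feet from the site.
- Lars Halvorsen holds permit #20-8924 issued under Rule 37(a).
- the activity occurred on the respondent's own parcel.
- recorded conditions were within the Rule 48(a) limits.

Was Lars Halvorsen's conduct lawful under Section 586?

(a) site inspected — not satisfied.
(i) ≥45 days' notice — met.
(ii) start within hours — not satisfied.
(b): T AND F → false.
(i) own property — holds.
(ii) holds permit — holds.
(c) = T AND T = true.
So (1) is satisfied (F OR F OR T).
(a) no residence in 150 ft — not satisfied.
(i) supervisor present — met.
(ii) weather ok — holds.
(b) = T AND T = true.
So (2) is satisfied (F OR T).
(3) ≤ 8 hrs duration — met.
So Overall is satisfied (T AND T AND T).

Yes — lawful.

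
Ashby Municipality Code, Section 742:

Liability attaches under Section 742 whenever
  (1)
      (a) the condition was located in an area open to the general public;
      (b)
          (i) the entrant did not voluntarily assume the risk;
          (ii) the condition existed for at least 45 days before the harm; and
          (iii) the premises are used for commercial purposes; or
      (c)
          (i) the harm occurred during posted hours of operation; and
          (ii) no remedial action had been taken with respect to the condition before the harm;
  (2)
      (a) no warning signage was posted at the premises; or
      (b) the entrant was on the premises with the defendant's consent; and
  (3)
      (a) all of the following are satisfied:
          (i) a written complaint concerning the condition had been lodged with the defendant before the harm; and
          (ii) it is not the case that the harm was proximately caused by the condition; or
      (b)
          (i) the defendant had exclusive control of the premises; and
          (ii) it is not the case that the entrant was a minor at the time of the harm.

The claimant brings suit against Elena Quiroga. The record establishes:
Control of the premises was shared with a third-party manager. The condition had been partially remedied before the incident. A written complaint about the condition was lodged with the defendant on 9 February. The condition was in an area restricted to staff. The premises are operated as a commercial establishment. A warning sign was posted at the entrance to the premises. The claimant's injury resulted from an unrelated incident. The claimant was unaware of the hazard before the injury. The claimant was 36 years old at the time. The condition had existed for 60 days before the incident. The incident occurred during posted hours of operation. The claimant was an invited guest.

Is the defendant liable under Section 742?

Yes — liable.

(a) public area — not met.
(i) no assumed risk — holds.
(ii) condition ≥45 days old — satisfied.
(iii) commercial use — satisfied.
(b): T AND T AND T → true.
(i) during posted hours — holds.
(ii) no remedial action — not satisfied.
(c): T AND F → false.
So (1) is satisfied (F OR T OR F).
(a) no signage posted — not met.
(b) consent to enter — holds.
(2): F OR T → true.
(i) complaint lodged — holds.
(ii) not (proximate cause) — met.
So (a) is satisfied (T AND T).
(i) exclusive control — fails.
(ii) not (entrant a minor) — holds.
(b): F AND T → false.
So (3) is satisfied (T OR F).
So Overall is satisfied (T AND T AND T).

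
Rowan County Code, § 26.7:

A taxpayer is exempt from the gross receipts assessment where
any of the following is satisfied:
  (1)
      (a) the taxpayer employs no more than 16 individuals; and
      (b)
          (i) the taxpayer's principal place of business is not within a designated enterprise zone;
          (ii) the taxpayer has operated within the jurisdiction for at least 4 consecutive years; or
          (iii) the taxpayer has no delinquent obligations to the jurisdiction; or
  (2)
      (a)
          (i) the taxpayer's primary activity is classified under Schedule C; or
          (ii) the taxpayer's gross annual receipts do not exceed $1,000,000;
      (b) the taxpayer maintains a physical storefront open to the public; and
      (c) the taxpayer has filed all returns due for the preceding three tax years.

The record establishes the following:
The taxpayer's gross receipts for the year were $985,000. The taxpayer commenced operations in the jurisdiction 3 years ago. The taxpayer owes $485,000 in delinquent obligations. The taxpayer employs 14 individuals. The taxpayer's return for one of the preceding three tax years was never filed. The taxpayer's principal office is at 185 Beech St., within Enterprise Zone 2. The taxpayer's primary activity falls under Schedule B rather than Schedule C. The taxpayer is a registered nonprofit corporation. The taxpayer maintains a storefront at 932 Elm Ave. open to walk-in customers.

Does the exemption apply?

(a) ≤ 16 employees — holds.
(i) not (in enterprise zone) — fails.
(ii) ≥ 4 yrs in jurisdiction — not satisfied.
(iii) no delinquency — not met.
So (b) is not satisfied (F OR F OR F).
(1): T AND F → false.
(i) Schedule C activity — fails.
(ii) receipts ≤ $1,000,000 — holds.
(a): F OR T → true.
(b) has storefront — holds.
(c) returns current — not satisfied.
(2): T AND T AND F → false.
Overall: F OR F → false.

No — not exempt.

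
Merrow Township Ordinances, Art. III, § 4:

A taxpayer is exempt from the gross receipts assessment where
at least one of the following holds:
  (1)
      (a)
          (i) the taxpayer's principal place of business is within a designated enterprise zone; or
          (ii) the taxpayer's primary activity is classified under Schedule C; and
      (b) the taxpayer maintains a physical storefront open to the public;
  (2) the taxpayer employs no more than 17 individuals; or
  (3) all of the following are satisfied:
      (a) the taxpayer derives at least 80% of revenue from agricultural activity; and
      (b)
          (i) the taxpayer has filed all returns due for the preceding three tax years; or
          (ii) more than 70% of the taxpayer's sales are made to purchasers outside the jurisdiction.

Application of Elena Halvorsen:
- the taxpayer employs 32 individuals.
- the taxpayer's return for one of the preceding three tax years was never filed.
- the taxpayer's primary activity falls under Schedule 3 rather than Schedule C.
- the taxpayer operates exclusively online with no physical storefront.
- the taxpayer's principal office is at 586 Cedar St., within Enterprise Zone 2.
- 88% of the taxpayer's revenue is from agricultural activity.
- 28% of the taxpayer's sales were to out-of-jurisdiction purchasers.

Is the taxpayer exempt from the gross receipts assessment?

No — not exempt.

(i) in enterprise zone — satisfied.
(ii) Schedule C activity — not satisfied.
So (a) is satisfied (T OR F).
(b) has storefront — not met.
So (1) is not satisfied (T AND F).
(2) ≤ 17 employees — not satisfied.
(a) ≥80% agricultural — satisfied.
(i) returns current — fails.
(ii) >70% out-of-jur. sales — fails.
(b) = F OR F = false.
(3): T AND F → false.
Overall = F OR F OR F = false.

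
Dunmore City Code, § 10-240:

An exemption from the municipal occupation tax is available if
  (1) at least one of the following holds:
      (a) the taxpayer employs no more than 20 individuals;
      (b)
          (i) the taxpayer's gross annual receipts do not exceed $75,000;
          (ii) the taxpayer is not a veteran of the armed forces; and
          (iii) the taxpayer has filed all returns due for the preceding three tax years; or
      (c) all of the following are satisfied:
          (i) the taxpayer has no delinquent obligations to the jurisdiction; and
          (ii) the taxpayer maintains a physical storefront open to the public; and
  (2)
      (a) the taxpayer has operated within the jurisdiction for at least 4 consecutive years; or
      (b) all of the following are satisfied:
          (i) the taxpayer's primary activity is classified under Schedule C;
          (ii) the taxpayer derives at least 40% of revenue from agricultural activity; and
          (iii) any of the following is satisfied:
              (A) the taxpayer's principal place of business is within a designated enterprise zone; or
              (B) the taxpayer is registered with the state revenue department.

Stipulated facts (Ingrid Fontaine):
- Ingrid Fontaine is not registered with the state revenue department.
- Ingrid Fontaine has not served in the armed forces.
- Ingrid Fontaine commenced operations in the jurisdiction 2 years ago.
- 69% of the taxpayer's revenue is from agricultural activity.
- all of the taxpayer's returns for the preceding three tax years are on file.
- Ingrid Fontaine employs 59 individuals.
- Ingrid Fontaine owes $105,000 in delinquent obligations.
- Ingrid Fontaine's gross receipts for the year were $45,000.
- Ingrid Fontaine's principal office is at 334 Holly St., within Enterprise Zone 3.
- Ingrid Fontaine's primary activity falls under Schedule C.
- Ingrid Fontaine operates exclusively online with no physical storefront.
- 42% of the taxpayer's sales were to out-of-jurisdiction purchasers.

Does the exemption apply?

Yes — exempt.

(a) ≤ 20 employees — fails.
(i) receipts ≤ $75,000 — met.
(ii) not (veteran) — met.
(iii) returns current — met.
So (b) is satisfied (T AND T AND T).
(i) no delinquency — fails.
(ii) has storefront — not satisfied.
So (c) is not satisfied (F AND F).
(1): F OR T OR F → true.
(a) ≥ 4 yrs in jurisdiction — not satisfied.
(i) Schedule C activity — met.
(ii) ≥40% agricultural — holds.
(A) in enterprise zone — met.
(B) state-registered — not met.
(iii) = T OR F = true.
So (b) is satisfied (T AND T AND T).
(2) = F OR T = true.
So Overall is satisfied (T AND T).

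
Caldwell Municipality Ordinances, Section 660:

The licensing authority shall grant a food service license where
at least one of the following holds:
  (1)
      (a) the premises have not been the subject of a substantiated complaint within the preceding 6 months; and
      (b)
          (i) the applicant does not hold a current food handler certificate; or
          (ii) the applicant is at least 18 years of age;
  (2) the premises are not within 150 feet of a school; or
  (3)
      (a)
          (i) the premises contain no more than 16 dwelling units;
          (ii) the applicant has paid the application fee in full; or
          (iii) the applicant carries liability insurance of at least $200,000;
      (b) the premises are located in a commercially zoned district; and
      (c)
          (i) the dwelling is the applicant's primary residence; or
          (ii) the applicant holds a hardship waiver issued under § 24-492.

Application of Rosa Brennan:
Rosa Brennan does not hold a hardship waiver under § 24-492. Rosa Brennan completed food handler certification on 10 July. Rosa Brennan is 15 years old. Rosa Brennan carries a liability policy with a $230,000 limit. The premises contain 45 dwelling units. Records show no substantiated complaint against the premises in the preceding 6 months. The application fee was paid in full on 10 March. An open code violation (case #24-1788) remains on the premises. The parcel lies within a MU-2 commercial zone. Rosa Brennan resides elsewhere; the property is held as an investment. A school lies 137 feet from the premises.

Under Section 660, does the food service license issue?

No — denied.

(a) no complaint in 6 mo. — holds.
(i) not (food handler cert.) — not met.
(ii) age ≥ 18 — fails.
(b) = F OR F = false.
(1): T AND F → false.
(2) ≥150 ft from school — not met.
(i) ≤ 16 units — not satisfied.
(ii) fee paid — satisfied.
(iii) insurance ≥ $200,000 — holds.
(a) = F OR T OR T = true.
(b) commercially zoned — holds.
(i) primary residence — not satisfied.
(ii) hardship waiver — not satisfied.
(c) = F OR F = false.
(3) = T AND T AND F = false.
Overall = F OR F OR F = false.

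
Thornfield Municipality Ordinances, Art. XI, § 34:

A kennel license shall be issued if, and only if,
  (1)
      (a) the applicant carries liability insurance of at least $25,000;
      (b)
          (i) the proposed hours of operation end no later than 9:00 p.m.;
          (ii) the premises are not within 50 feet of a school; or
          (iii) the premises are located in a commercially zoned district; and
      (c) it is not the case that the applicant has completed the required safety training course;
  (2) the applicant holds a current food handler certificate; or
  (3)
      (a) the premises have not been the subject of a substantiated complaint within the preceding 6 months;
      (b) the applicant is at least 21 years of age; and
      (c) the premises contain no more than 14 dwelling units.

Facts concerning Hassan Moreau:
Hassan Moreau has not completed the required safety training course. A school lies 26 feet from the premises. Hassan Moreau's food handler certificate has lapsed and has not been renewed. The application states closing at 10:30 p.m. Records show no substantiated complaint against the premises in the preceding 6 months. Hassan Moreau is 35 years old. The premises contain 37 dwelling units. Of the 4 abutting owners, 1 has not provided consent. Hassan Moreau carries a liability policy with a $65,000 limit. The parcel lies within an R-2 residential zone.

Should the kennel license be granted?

(a) insurance ≥ $25,000 — met.
(i) closes by 9 p.m. — not satisfied.
(ii) ≥50 ft from school — not satisfied.
(iii) commercially zoned — not satisfied.
(b) = F OR F OR F = false.
(c) not (safety training) — satisfied.
(1): T AND F AND T → false.
(2) food handler cert. — fails.
(a) no complaint in 6 mo. — satisfied.
(b) age ≥ 21 — met.
(c) ≤ 14 units — not satisfied.
(3): T AND T AND F → false.
Overall = F OR F OR F = false.

No — denied.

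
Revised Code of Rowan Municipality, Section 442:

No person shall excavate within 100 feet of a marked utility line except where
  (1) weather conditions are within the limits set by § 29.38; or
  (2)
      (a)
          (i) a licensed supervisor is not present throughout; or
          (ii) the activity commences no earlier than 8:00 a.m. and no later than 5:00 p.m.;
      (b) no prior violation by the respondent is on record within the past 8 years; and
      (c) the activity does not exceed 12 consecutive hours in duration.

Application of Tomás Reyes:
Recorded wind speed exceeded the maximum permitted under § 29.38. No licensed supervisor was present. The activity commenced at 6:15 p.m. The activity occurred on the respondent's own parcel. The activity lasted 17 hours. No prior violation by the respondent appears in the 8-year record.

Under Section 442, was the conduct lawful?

No — unlawful.

(1) weather ok — not met.
(i) not (supervisor present) — met.
(ii) start within hours — not met.
(a): T OR F → true.
(b) no prior violation — satisfied.
(c) ≤ 12 hrs duration — not satisfied.
So (2) is not satisfied (T AND T AND F).
Overall = F OR F = false.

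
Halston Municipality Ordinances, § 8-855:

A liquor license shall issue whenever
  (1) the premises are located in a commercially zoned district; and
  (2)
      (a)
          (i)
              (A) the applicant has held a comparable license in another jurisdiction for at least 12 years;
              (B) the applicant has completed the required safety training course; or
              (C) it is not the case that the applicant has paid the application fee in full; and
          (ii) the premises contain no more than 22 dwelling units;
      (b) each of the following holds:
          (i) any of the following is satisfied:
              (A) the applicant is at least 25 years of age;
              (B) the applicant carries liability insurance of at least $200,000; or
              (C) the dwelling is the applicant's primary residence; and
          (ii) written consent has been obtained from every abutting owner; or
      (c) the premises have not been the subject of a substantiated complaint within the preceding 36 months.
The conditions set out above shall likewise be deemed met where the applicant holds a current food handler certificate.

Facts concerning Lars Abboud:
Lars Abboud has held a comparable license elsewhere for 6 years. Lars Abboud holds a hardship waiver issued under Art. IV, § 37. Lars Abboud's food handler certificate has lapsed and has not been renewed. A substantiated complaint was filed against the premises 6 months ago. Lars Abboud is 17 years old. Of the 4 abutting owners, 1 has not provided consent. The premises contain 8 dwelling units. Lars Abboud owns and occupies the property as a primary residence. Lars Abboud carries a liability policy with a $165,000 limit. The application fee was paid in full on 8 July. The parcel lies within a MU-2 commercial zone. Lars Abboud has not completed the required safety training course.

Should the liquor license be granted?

No — denied.

(1) commercially zoned — satisfied.
(A) prior license ≥ 12 yr — not satisfied.
(B) safety training — not met.
(C) not (fee paid) — not met.
So (i) is not satisfied (F OR F OR F).
(ii) ≤ 22 units — met.
So (a) is not satisfied (F AND T).
(A) age ≥ 25 — not met.
(B) insurance ≥ $200,000 — not satisfied.
(C) primary residence — satisfied.
(i) = F OR F OR T = true.
(ii) all abutters consent — not satisfied.
So (b) is not satisfied (T AND F).
(c) no complaint in 36 mo. — not satisfied.
So (2) is not satisfied (F OR F OR F).
So Overall is not satisfied (T AND F).
Exception (food handler cert.) — not satisfied.
Result: main false OR exception false → false.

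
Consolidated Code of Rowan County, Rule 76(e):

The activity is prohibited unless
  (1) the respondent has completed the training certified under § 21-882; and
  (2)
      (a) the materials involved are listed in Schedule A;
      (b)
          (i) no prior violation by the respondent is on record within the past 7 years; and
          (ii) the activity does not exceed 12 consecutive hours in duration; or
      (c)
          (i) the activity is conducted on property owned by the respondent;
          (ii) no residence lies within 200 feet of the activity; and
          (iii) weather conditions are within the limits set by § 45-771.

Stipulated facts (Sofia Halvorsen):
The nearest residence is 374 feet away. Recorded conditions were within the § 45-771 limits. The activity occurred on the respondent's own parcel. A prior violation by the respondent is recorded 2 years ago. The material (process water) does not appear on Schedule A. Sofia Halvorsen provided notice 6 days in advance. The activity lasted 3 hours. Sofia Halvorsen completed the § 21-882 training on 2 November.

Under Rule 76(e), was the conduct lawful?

(1) training certified — met.
(a) Schedule A material — not satisfied.
(i) no prior violation — not met.
(ii) ≤ 12 hrs duration — satisfied.
(b) = F AND T = false.
(i) own property — holds.
(ii) no residence in 200 ft — satisfied.
(iii) weather ok — satisfied.
(c) = T AND T AND T = true.
So (2) is satisfied (F OR F OR T).
So Overall is satisfied (T AND T).

Yes — lawful.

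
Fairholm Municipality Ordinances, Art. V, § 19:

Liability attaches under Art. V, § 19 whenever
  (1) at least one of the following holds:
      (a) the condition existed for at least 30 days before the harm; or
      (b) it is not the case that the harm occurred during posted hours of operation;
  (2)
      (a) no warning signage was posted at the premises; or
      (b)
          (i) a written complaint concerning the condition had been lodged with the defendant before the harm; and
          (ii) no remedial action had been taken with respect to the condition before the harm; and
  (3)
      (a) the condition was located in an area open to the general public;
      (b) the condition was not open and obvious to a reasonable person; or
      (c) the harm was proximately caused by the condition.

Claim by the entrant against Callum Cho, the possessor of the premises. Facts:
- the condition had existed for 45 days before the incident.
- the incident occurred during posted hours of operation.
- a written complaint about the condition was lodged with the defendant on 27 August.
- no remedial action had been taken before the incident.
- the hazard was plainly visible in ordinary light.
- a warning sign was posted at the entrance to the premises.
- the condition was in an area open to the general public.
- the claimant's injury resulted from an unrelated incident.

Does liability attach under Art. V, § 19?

(a) condition ≥30 days old — met.
(b) not (during posted hours) — not satisfied.
(1) = T OR F = true.
(a) no signage posted — fails.
(i) complaint lodged — met.
(ii) no remedial action — satisfied.
(b) = T AND T = true.
So (2) is satisfied (F OR T).
(a) public area — holds.
(b) not open/obvious — not satisfied.
(c) proximate cause — not met.
(3): T OR F OR F → true.
So Overall is satisfied (T AND T AND T).

Yes — liable.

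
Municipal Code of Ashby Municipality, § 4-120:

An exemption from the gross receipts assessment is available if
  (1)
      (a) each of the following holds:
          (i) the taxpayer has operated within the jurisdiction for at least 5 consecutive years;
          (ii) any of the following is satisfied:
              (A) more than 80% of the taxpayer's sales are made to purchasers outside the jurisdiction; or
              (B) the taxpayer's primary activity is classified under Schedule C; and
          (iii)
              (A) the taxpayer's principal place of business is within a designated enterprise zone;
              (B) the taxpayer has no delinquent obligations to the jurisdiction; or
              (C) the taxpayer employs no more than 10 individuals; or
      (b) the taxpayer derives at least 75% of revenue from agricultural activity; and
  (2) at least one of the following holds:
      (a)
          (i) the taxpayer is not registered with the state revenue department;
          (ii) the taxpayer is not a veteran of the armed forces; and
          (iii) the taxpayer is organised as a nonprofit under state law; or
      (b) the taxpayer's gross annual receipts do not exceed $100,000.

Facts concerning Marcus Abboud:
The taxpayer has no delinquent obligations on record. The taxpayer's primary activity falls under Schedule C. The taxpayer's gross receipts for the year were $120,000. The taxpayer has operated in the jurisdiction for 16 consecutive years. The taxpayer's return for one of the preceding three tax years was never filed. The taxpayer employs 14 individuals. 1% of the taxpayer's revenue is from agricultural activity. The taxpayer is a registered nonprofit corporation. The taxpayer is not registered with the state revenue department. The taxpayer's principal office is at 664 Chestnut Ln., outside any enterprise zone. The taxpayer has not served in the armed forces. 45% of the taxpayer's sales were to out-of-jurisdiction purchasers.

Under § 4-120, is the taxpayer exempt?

Yes — exempt.

(i) ≥ 5 yrs in jurisdiction — holds.
(A) >80% out-of-jur. sales — not met.
(B) Schedule C activity — met.
(ii) = F OR T = true.
(A) in enterprise zone — not satisfied.
(B) no delinquency — satisfied.
(C) ≤ 10 employees — not satisfied.
(iii) = F OR T OR F = true.
So (a) is satisfied (T AND T AND T).
(b) ≥75% agricultural — not met.
So (1) is satisfied (T OR F).
(i) not (state-registered) — met.
(ii) not (veteran) — met.
(iii) nonprofit — satisfied.
So (a) is satisfied (T AND T AND T).
(b) receipts ≤ $100,000 — not satisfied.
(2): T OR F → true.
So Overall is satisfied (T AND T).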